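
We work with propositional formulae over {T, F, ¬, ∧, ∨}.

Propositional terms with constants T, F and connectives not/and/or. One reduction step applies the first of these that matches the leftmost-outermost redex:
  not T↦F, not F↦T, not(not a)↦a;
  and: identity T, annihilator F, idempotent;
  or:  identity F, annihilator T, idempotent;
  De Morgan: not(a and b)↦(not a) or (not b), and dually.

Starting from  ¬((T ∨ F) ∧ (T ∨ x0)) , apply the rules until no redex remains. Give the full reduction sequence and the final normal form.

Answer: normal form = F  (in 8 steps)

Working:
  start: ¬((T ∨ F) ∧ (T ∨ x0))
  step 1: ¬(T ∨ F) ∨ ¬(T ∨ x0)
  step 2: (¬T ∧ ¬F) ∨ ¬(T ∨ x0)
  step 3: (F ∧ ¬F) ∨ ¬(T ∨ x0)
  step 4: F ∨ ¬(T ∨ x0)
  step 5: ¬(T ∨ x0)
  step 6: ¬T ∧ ¬x0
  step 7: F ∧ ¬x0
  step 8: F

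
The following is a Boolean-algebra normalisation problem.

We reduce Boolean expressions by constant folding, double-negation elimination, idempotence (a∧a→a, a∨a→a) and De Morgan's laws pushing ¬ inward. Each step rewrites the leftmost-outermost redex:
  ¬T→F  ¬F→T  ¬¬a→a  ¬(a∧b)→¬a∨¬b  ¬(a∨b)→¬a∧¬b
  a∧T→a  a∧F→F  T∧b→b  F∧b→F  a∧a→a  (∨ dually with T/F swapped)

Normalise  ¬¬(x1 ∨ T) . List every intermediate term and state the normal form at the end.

  start: ¬¬(x1 ∨ T)
  →1  x1 ∨ T
  →2  T

Answer: normal form = T  (in 2 steps)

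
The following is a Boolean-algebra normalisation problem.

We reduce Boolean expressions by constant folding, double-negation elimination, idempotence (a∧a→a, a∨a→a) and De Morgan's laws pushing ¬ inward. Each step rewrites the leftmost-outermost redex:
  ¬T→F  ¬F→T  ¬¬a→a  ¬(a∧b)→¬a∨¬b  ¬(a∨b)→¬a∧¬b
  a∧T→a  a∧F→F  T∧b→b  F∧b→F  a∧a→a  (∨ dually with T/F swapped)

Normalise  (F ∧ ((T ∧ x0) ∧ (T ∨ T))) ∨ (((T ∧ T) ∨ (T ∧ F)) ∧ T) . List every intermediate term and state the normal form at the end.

Answer: normal form = T  (in 5 steps)

Reduction:
  start: (F ∧ ((T ∧ x0) ∧ (T ∨ T))) ∨ (((T ∧ T) ∨ (T ∧ F)) ∧ T)
  [1] F ∨ (((T ∧ T) ∨ (T ∧ F)) ∧ T)
  [2] ((T ∧ T) ∨ (T ∧ F)) ∧ T
  [3] (T ∧ T) ∨ (T ∧ F)
  [4] T ∨ (T ∧ F)
  [5] T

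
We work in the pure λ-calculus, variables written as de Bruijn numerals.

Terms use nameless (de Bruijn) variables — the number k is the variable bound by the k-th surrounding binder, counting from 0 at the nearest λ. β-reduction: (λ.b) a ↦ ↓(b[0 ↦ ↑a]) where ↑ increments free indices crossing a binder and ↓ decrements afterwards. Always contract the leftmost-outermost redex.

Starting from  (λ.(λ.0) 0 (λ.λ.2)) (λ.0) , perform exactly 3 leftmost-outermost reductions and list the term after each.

  start: (λ.(λ.0) 0 (λ.λ.2)) (λ.0)
  →1  (λ.0) (λ.0) (λ.λ.λ.0)
  →2  (λ.0) (λ.λ.λ.0)
  →3  λ.λ.λ.0

Answer: after 3 steps: λ.λ.λ.0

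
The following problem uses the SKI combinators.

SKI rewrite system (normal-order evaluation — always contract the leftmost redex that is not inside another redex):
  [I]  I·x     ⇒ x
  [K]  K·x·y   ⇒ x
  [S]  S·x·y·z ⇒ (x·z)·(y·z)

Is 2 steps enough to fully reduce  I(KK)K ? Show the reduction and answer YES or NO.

  start: I(KK)K
  [1] KKK
  [2] K

Answer: YES — reaches normal form K in 2 ≤ 2 steps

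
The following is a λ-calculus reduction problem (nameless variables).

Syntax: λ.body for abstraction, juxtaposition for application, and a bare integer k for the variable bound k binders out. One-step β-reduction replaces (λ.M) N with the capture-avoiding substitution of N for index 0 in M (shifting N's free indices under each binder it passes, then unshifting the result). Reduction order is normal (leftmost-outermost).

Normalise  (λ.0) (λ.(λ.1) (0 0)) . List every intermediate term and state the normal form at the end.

  start: (λ.0) (λ.(λ.1) (0 0))
  step 1: λ.(λ.1) (0 0)
  step 2: λ.0

Answer: normal form = λ.0  (in 2 steps)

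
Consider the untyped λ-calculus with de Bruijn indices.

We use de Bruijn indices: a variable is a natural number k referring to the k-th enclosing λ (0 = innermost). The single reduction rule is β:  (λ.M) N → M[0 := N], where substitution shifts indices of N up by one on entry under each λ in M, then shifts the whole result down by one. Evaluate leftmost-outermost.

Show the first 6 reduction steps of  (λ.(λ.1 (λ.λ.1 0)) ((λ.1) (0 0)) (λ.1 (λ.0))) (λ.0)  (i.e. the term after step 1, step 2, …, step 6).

  start: (λ.(λ.1 (λ.λ.1 0)) ((λ.1) (0 0)) (λ.1 (λ.0))) (λ.0)
  [1] (λ.(λ.0) (λ.λ.1 0)) ((λ.λ.0) ((λ.0) (λ.0))) (λ.(λ.0) (λ.0))
  [2] (λ.0) (λ.λ.1 0) (λ.(λ.0) (λ.0))
  [3] (λ.λ.1 0) (λ.(λ.0) (λ.0))
  [4] λ.(λ.(λ.0) (λ.0)) 0
  [5] λ.(λ.0) (λ.0)
  [6] λ.λ.0

Answer: after 6 steps: λ.λ.0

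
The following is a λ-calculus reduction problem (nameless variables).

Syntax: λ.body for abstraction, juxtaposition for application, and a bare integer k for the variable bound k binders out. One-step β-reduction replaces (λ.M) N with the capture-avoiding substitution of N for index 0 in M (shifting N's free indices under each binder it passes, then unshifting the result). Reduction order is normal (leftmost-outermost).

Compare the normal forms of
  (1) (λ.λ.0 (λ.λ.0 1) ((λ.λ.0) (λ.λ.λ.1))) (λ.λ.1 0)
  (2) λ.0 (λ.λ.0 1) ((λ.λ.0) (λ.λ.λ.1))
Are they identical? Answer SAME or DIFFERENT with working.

Term A:
  start: (λ.λ.0 (λ.λ.0 1) ((λ.λ.0) (λ.λ.λ.1))) (λ.λ.1 0)
  →1  λ.0 (λ.λ.0 1) ((λ.λ.0) (λ.λ.λ.1))
  →2  λ.0 (λ.λ.0 1) (λ.0)

Term B:
  start: λ.0 (λ.λ.0 1) ((λ.λ.0) (λ.λ.λ.1))
  →1  λ.0 (λ.λ.0 1) (λ.0)

Answer: SAME — A ⇓ λ.0 (λ.λ.0 1) (λ.0), B ⇓ λ.0 (λ.λ.0 1) (λ.0)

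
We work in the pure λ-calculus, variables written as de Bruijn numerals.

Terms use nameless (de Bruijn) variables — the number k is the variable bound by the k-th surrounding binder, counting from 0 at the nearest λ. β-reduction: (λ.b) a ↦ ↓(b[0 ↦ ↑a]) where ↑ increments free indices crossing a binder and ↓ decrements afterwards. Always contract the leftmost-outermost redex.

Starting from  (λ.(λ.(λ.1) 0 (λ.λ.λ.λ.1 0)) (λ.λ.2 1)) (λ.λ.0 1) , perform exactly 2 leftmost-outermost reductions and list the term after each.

Answer: after 2 steps: (λ.λ.λ.(λ.λ.0 1) 1) (λ.λ.(λ.λ.0 1) 1) (λ.λ.λ.λ.1 0)

Reduction:
  start: (λ.(λ.(λ.1) 0 (λ.λ.λ.λ.1 0)) (λ.λ.2 1)) (λ.λ.0 1)
  [1] (λ.(λ.1) 0 (λ.λ.λ.λ.1 0)) (λ.λ.(λ.λ.0 1) 1)
  [2] (λ.λ.λ.(λ.λ.0 1) 1) (λ.λ.(λ.λ.0 1) 1) (λ.λ.λ.λ.1 0)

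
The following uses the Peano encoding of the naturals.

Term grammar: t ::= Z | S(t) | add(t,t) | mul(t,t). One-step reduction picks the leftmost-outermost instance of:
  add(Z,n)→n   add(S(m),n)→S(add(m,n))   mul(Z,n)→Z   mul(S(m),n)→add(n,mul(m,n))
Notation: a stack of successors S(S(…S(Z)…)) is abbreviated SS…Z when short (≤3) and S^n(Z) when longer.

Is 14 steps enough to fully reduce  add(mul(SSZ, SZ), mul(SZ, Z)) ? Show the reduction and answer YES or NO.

Answer: YES — reaches normal form SSZ in 13 ≤ 14 steps

Derivation:
  start: add(mul(SSZ, SZ), mul(SZ, Z))
  →1  add(add(SZ, mul(SZ, SZ)), mul(SZ, Z))
  →2  add(S(add(Z, mul(SZ, SZ))), mul(SZ, Z))
  →3  S(add(add(Z, mul(SZ, SZ)), mul(SZ, Z)))
  →4  S(add(mul(SZ, SZ), mul(SZ, Z)))
  →5  S(add(add(SZ, mul(Z, SZ)), mul(SZ, Z)))
  →6  S(add(S(add(Z, mul(Z, SZ))), mul(SZ, Z)))
  →7  S(S(add(add(Z, mul(Z, SZ)), mul(SZ, Z))))
  →8  S(S(add(mul(Z, SZ), mul(SZ, Z))))
  →9  S(S(add(Z, mul(SZ, Z))))
  →10  S(S(mul(SZ, Z)))
  →11  S(S(add(Z, mul(Z, Z))))
  →12  S(S(mul(Z, Z)))
  →13  SSZ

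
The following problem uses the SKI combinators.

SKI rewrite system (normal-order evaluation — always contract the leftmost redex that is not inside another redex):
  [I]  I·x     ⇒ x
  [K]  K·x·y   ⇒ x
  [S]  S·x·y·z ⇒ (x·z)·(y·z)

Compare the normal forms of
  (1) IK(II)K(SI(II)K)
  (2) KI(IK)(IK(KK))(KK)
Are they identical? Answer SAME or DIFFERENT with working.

Answer: SAME — A ⇓ KK, B ⇓ KK

Reduction:
Term A:
  start: IK(II)K(SI(II)K)
  step 1: K(II)K(SI(II)K)
  step 2: II(SI(II)K)
  step 3: I(SI(II)K)
  step 4: SI(II)K
  step 5: IK(IIK)
  step 6: K(IIK)
  step 7: K(IK)
  step 8: KK

Term B:
  start: KI(IK)(IK(KK))(KK)
  step 1: I(IK(KK))(KK)
  step 2: IK(KK)(KK)
  step 3: K(KK)(KK)
  step 4: KK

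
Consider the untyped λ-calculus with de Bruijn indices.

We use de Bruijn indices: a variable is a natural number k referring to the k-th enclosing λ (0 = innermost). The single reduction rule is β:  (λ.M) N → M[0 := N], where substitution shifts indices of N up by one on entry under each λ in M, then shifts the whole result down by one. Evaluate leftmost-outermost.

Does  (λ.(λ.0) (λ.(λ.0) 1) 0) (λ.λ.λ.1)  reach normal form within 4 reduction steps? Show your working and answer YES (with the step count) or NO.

  start: (λ.(λ.0) (λ.(λ.0) 1) 0) (λ.λ.λ.1)
  [1] (λ.0) (λ.(λ.0) (λ.λ.λ.1)) (λ.λ.λ.1)
  [2] (λ.(λ.0) (λ.λ.λ.1)) (λ.λ.λ.1)
  [3] (λ.0) (λ.λ.λ.1)
  [4] λ.λ.λ.1

Answer: YES — reaches normal form λ.λ.λ.1 in 4 ≤ 4 steps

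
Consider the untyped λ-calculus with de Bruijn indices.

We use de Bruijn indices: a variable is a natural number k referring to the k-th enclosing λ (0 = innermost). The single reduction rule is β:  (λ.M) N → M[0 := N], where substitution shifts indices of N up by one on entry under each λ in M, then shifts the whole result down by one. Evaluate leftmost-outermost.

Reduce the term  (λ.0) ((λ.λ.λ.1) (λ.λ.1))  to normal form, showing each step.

Answer: normal form = λ.λ.1  (in 2 steps)

Reduction:
  start: (λ.0) ((λ.λ.λ.1) (λ.λ.1))
  step 1: (λ.λ.λ.1) (λ.λ.1)
  step 2: λ.λ.1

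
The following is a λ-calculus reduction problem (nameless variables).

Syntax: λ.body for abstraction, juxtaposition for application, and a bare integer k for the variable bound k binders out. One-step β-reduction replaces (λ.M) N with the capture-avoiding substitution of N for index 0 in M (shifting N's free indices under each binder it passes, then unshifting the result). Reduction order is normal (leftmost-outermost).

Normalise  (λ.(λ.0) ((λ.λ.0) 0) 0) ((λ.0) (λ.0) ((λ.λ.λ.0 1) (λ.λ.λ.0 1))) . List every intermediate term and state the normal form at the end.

  start: (λ.(λ.0) ((λ.λ.0) 0) 0) ((λ.0) (λ.0) ((λ.λ.λ.0 1) (λ.λ.λ.0 1)))
  step 1: (λ.0) ((λ.λ.0) ((λ.0) (λ.0) ((λ.λ.λ.0 1) (λ.λ.λ.0 1)))) ((λ.0) (λ.0) ((λ.λ.λ.0 1) (λ.λ.λ.0 1)))
  step 2: (λ.λ.0) ((λ.0) (λ.0) ((λ.λ.λ.0 1) (λ.λ.λ.0 1))) ((λ.0) (λ.0) ((λ.λ.λ.0 1) (λ.λ.λ.0 1)))
  step 3: (λ.0) ((λ.0) (λ.0) ((λ.λ.λ.0 1) (λ.λ.λ.0 1)))
  step 4: (λ.0) (λ.0) ((λ.λ.λ.0 1) (λ.λ.λ.0 1))
  step 5: (λ.0) ((λ.λ.λ.0 1) (λ.λ.λ.0 1))
  step 6: (λ.λ.λ.0 1) (λ.λ.λ.0 1)
  step 7: λ.λ.0 1

Answer: normal form = λ.λ.0 1  (in 7 steps)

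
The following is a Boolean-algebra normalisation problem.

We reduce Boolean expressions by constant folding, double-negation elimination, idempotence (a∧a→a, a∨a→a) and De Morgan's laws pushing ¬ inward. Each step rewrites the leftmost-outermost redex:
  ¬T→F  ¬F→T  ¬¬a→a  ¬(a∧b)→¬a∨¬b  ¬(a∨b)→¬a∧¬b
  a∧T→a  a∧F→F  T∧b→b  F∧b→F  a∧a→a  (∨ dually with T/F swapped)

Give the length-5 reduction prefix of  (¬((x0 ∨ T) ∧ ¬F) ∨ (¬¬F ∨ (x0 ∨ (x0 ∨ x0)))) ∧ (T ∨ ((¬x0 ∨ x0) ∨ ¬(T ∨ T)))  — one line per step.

  start: (¬((x0 ∨ T) ∧ ¬F) ∨ (¬¬F ∨ (x0 ∨ (x0 ∨ x0)))) ∧ (T ∨ ((¬x0 ∨ x0) ∨ ¬(T ∨ T)))
  [1] ((¬(x0 ∨ T) ∨ ¬¬F) ∨ (¬¬F ∨ (x0 ∨ (x0 ∨ x0)))) ∧ (T ∨ ((¬x0 ∨ x0) ∨ ¬(T ∨ T)))
  [2] (((¬x0 ∧ ¬T) ∨ ¬¬F) ∨ (¬¬F ∨ (x0 ∨ (x0 ∨ x0)))) ∧ (T ∨ ((¬x0 ∨ x0) ∨ ¬(T ∨ T)))
  [3] (((¬x0 ∧ F) ∨ ¬¬F) ∨ (¬¬F ∨ (x0 ∨ (x0 ∨ x0)))) ∧ (T ∨ ((¬x0 ∨ x0) ∨ ¬(T ∨ T)))
  [4] ((F ∨ ¬¬F) ∨ (¬¬F ∨ (x0 ∨ (x0 ∨ x0)))) ∧ (T ∨ ((¬x0 ∨ x0) ∨ ¬(T ∨ T)))
  [5] (¬¬F ∨ (¬¬F ∨ (x0 ∨ (x0 ∨ x0)))) ∧ (T ∨ ((¬x0 ∨ x0) ∨ ¬(T ∨ T)))

Answer: after 5 steps: (¬¬F ∨ (¬¬F ∨ (x0 ∨ (x0 ∨ x0)))) ∧ (T ∨ ((¬x0 ∨ x0) ∨ ¬(T ∨ T)))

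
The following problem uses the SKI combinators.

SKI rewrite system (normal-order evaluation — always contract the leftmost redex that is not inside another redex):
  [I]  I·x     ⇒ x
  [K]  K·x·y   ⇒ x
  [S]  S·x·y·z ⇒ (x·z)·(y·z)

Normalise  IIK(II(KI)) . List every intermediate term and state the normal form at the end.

  start: IIK(II(KI))
  step 1: IK(II(KI))
  step 2: K(II(KI))
  step 3: K(I(KI))
  step 4: K(KI)

Answer: normal form = K(KI)  (in 4 steps)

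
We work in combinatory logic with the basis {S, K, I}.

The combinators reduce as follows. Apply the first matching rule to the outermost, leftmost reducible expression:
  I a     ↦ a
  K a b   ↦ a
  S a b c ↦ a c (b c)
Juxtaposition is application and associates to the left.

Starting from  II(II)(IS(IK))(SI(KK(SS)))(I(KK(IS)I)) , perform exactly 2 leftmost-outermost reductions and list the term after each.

  start: II(II)(IS(IK))(SI(KK(SS)))(I(KK(IS)I))
  step 1: I(II)(IS(IK))(SI(KK(SS)))(I(KK(IS)I))
  step 2: II(IS(IK))(SI(KK(SS)))(I(KK(IS)I))

Answer: after 2 steps: II(IS(IK))(SI(KK(SS)))(I(KK(IS)I))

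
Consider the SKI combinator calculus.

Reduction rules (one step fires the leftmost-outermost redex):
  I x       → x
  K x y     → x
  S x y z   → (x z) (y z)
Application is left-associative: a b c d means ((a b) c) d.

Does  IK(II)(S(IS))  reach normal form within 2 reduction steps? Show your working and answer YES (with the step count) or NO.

Answer: NO — after 2 steps the term is II, not yet normal

Working:
  start: IK(II)(S(IS))
  [1] K(II)(S(IS))
  [2] II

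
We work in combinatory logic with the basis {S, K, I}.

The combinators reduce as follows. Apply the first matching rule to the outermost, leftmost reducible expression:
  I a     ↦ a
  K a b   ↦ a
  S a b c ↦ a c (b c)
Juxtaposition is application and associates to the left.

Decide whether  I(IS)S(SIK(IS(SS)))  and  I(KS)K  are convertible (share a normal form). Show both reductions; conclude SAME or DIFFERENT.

Answer: DIFFERENT — A ⇓ SS(S(SS)(K(S(SS)))), B ⇓ S

Derivation:
Term A:
  start: I(IS)S(SIK(IS(SS)))
  step 1: ISS(SIK(IS(SS)))
  step 2: SS(SIK(IS(SS)))
  step 3: SS(I(IS(SS))(K(IS(SS))))
  step 4: SS(IS(SS)(K(IS(SS))))
  step 5: SS(S(SS)(K(IS(SS))))
  step 6: SS(S(SS)(K(S(SS))))

Term B:
  start: I(KS)K
  step 1: KSK
  step 2: S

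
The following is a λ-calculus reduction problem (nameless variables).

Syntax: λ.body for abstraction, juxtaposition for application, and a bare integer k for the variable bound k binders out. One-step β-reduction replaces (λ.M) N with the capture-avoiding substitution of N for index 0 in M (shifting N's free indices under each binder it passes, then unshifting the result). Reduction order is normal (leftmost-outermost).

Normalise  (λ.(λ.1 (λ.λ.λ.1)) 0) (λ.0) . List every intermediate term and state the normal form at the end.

  start: (λ.(λ.1 (λ.λ.λ.1)) 0) (λ.0)
  [1] (λ.(λ.0) (λ.λ.λ.1)) (λ.0)
  [2] (λ.0) (λ.λ.λ.1)
  [3] λ.λ.λ.1

Answer: normal form = λ.λ.λ.1  (in 3 steps)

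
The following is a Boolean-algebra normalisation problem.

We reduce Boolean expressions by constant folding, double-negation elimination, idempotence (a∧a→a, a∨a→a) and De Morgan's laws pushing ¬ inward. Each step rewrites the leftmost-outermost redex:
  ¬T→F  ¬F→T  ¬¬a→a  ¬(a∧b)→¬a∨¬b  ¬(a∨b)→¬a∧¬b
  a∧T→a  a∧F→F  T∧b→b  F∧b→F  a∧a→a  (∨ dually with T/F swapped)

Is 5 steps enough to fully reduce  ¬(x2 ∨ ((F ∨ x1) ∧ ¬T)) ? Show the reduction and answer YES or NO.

Answer: NO — after 5 steps the term is ¬x2 ∧ (¬x1 ∨ ¬¬T), not yet normal

Reduction:
  start: ¬(x2 ∨ ((F ∨ x1) ∧ ¬T))
  →1  ¬x2 ∧ ¬((F ∨ x1) ∧ ¬T)
  →2  ¬x2 ∧ (¬(F ∨ x1) ∨ ¬¬T)
  →3  ¬x2 ∧ ((¬F ∧ ¬x1) ∨ ¬¬T)
  →4  ¬x2 ∧ ((T ∧ ¬x1) ∨ ¬¬T)
  →5  ¬x2 ∧ (¬x1 ∨ ¬¬T)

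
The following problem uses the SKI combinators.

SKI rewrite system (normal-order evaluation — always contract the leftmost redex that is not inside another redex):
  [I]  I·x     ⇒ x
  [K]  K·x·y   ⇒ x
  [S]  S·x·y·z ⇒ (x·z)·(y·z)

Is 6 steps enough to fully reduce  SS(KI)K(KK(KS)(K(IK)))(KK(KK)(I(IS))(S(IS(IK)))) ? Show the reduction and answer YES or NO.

  start: SS(KI)K(KK(KS)(K(IK)))(KK(KK)(I(IS))(S(IS(IK))))
  →1  SK(KIK)(KK(KS)(K(IK)))(KK(KK)(I(IS))(S(IS(IK))))
  →2  K(KK(KS)(K(IK)))(KIK(KK(KS)(K(IK))))(KK(KK)(I(IS))(S(IS(IK))))
  →3  KK(KS)(K(IK))(KK(KK)(I(IS))(S(IS(IK))))
  →4  K(K(IK))(KK(KK)(I(IS))(S(IS(IK))))
  →5  K(IK)
  →6  KK

Answer: YES — reaches normal form KK in 6 ≤ 6 steps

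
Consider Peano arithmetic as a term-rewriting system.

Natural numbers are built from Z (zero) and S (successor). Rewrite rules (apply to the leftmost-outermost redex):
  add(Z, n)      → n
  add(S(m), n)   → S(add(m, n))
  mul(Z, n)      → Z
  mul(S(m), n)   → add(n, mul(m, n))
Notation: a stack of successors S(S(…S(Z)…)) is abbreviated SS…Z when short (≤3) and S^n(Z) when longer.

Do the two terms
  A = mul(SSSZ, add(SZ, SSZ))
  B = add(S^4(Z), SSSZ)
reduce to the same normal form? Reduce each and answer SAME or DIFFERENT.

Answer: DIFFERENT — A ⇓ S^9(Z), B ⇓ S^7(Z)

Working:
Term A:
  start: mul(SSSZ, add(SZ, SSZ))
  [1] add(add(SZ, SSZ), mul(SSZ, add(SZ, SSZ)))
  [2] add(S(add(Z, SSZ)), mul(SSZ, add(SZ, SSZ)))
  [3] S(add(add(Z, SSZ), mul(SSZ, add(SZ, SSZ))))
  [4] S(add(SSZ, mul(SSZ, add(SZ, SSZ))))
  [5] S(S(add(SZ, mul(SSZ, add(SZ, SSZ)))))
  [6] S(S(S(add(Z, mul(SSZ, add(SZ, SSZ))))))
  [7] S(S(S(mul(SSZ, add(SZ, SSZ)))))
  [8] S(S(S(add(add(SZ, SSZ), mul(SZ, add(SZ, SSZ))))))
  [9] S(S(S(add(S(add(Z, SSZ)), mul(SZ, add(SZ, SSZ))))))
  [10] S(S(S(S(add(add(Z, SSZ), mul(SZ, add(SZ, SSZ)))))))
  [11] S(S(S(S(add(SSZ, mul(SZ, add(SZ, SSZ)))))))
  [12] S(S(S(S(S(add(SZ, mul(SZ, add(SZ, SSZ))))))))
  [13] S(S(S(S(S(S(add(Z, mul(SZ, add(SZ, SSZ)))))))))
  [14] S(S(S(S(S(S(mul(SZ, add(SZ, SSZ))))))))
  [15] S(S(S(S(S(S(add(add(SZ, SSZ), mul(Z, add(SZ, SSZ)))))))))
  [16] S(S(S(S(S(S(add(S(add(Z, SSZ)), mul(Z, add(SZ, SSZ)))))))))
  [17] S(S(S(S(S(S(S(add(add(Z, SSZ), mul(Z, add(SZ, SSZ))))))))))
  [18] S(S(S(S(S(S(S(add(SSZ, mul(Z, add(SZ, SSZ))))))))))
  [19] S(S(S(S(S(S(S(S(add(SZ, mul(Z, add(SZ, SSZ)))))))))))
  [20] S(S(S(S(S(S(S(S(S(add(Z, mul(Z, add(SZ, SSZ))))))))))))
  [21] S(S(S(S(S(S(S(S(S(mul(Z, add(SZ, SSZ)))))))))))
  [22] S^9(Z)

Term B:
  start: add(S^4(Z), SSSZ)
  [1] S(add(SSSZ, SSSZ))
  [2] S(S(add(SSZ, SSSZ)))
  [3] S(S(S(add(SZ, SSSZ))))
  [4] S(S(S(S(add(Z, SSSZ)))))
  [5] S^7(Z)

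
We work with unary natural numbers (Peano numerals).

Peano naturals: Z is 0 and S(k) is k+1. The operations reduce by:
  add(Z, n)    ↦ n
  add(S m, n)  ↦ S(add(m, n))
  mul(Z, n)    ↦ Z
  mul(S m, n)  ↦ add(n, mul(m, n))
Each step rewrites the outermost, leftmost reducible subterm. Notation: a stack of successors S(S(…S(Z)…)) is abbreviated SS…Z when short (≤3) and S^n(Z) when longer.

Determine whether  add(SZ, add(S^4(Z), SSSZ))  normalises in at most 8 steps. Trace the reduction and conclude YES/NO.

  start: add(SZ, add(S^4(Z), SSSZ))
  →1  S(add(Z, add(S^4(Z), SSSZ)))
  →2  S(add(S^4(Z), SSSZ))
  →3  S(S(add(SSSZ, SSSZ)))
  →4  S(S(S(add(SSZ, SSSZ))))
  →5  S(S(S(S(add(SZ, SSSZ)))))
  →6  S(S(S(S(S(add(Z, SSSZ))))))
  →7  S^8(Z)

Answer: YES — reaches normal form S^8(Z) in 7 ≤ 8 steps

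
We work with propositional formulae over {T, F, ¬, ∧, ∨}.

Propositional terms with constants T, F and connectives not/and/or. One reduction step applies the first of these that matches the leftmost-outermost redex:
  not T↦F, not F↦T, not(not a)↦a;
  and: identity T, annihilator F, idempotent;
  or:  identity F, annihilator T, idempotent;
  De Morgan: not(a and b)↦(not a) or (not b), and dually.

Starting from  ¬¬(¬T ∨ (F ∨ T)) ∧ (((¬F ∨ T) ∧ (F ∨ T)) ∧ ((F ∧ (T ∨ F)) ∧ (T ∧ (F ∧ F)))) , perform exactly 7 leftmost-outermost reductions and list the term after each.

Answer: after 7 steps: (F ∨ T) ∧ ((F ∧ (T ∨ F)) ∧ (T ∧ (F ∧ F)))

Working:
  start: ¬¬(¬T ∨ (F ∨ T)) ∧ (((¬F ∨ T) ∧ (F ∨ T)) ∧ ((F ∧ (T ∨ F)) ∧ (T ∧ (F ∧ F))))
  step 1: (¬T ∨ (F ∨ T)) ∧ (((¬F ∨ T) ∧ (F ∨ T)) ∧ ((F ∧ (T ∨ F)) ∧ (T ∧ (F ∧ F))))
  step 2: (F ∨ (F ∨ T)) ∧ (((¬F ∨ T) ∧ (F ∨ T)) ∧ ((F ∧ (T ∨ F)) ∧ (T ∧ (F ∧ F))))
  step 3: (F ∨ T) ∧ (((¬F ∨ T) ∧ (F ∨ T)) ∧ ((F ∧ (T ∨ F)) ∧ (T ∧ (F ∧ F))))
  step 4: T ∧ (((¬F ∨ T) ∧ (F ∨ T)) ∧ ((F ∧ (T ∨ F)) ∧ (T ∧ (F ∧ F))))
  step 5: ((¬F ∨ T) ∧ (F ∨ T)) ∧ ((F ∧ (T ∨ F)) ∧ (T ∧ (F ∧ F)))
  step 6: (T ∧ (F ∨ T)) ∧ ((F ∧ (T ∨ F)) ∧ (T ∧ (F ∧ F)))
  step 7: (F ∨ T) ∧ ((F ∧ (T ∨ F)) ∧ (T ∧ (F ∧ F)))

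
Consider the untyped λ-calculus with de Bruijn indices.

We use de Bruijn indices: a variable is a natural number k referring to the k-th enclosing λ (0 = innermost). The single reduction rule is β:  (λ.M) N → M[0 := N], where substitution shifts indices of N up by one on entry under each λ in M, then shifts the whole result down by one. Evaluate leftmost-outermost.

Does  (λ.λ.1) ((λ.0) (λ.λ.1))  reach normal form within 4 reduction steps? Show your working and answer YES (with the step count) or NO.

Answer: YES — reaches normal form λ.λ.λ.1 in 2 ≤ 4 steps

Derivation:
  start: (λ.λ.1) ((λ.0) (λ.λ.1))
  step 1: λ.(λ.0) (λ.λ.1)
  step 2: λ.λ.λ.1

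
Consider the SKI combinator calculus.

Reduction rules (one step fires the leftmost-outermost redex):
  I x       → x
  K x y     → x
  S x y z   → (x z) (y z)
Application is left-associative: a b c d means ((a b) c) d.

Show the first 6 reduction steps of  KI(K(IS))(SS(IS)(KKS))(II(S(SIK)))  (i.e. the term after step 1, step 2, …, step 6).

  start: KI(K(IS))(SS(IS)(KKS))(II(S(SIK)))
  →1  I(SS(IS)(KKS))(II(S(SIK)))
  →2  SS(IS)(KKS)(II(S(SIK)))
  →3  S(KKS)(IS(KKS))(II(S(SIK)))
  →4  KKS(II(S(SIK)))(IS(KKS)(II(S(SIK))))
  →5  K(II(S(SIK)))(IS(KKS)(II(S(SIK))))
  →6  II(S(SIK))

Answer: after 6 steps: II(S(SIK))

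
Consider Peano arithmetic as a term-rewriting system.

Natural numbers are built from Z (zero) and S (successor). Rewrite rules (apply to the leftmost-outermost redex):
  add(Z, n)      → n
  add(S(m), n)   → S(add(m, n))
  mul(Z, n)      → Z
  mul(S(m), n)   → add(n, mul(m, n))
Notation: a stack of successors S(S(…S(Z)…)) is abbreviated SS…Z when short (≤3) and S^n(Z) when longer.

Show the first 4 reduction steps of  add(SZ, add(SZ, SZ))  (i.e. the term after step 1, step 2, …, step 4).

Answer: after 4 steps: SSSZ

Working:
  start: add(SZ, add(SZ, SZ))
  step 1: S(add(Z, add(SZ, SZ)))
  step 2: S(add(SZ, SZ))
  step 3: S(S(add(Z, SZ)))
  step 4: SSSZ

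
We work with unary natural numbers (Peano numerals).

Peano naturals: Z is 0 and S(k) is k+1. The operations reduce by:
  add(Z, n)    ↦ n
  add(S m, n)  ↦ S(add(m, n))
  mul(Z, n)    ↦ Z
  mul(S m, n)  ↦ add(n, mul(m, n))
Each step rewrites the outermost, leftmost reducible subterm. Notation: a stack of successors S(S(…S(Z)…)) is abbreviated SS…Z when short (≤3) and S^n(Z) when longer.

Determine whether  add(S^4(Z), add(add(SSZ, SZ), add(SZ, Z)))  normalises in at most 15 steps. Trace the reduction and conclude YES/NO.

  start: add(S^4(Z), add(add(SSZ, SZ), add(SZ, Z)))
  →1  S(add(SSSZ, add(add(SSZ, SZ), add(SZ, Z))))
  →2  S(S(add(SSZ, add(add(SSZ, SZ), add(SZ, Z)))))
  →3  S(S(S(add(SZ, add(add(SSZ, SZ), add(SZ, Z))))))
  →4  S(S(S(S(add(Z, add(add(SSZ, SZ), add(SZ, Z)))))))
  →5  S(S(S(S(add(add(SSZ, SZ), add(SZ, Z))))))
  →6  S(S(S(S(add(S(add(SZ, SZ)), add(SZ, Z))))))
  →7  S(S(S(S(S(add(add(SZ, SZ), add(SZ, Z)))))))
  →8  S(S(S(S(S(add(S(add(Z, SZ)), add(SZ, Z)))))))
  →9  S(S(S(S(S(S(add(add(Z, SZ), add(SZ, Z))))))))
  →10  S(S(S(S(S(S(add(SZ, add(SZ, Z))))))))
  →11  S(S(S(S(S(S(S(add(Z, add(SZ, Z)))))))))
  →12  S(S(S(S(S(S(S(add(SZ, Z))))))))
  →13  S(S(S(S(S(S(S(S(add(Z, Z)))))))))
  →14  S^8(Z)

Answer: YES — reaches normal form S^8(Z) in 14 ≤ 15 steps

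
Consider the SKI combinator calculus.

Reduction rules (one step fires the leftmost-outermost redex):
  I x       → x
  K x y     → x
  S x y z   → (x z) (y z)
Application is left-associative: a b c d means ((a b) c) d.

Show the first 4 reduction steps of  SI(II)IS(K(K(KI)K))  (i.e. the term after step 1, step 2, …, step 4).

  start: SI(II)IS(K(K(KI)K))
  [1] II(III)S(K(K(KI)K))
  [2] I(III)S(K(K(KI)K))
  [3] IIIS(K(K(KI)K))
  [4] IIS(K(K(KI)K))

Answer: after 4 steps: IIS(K(K(KI)K))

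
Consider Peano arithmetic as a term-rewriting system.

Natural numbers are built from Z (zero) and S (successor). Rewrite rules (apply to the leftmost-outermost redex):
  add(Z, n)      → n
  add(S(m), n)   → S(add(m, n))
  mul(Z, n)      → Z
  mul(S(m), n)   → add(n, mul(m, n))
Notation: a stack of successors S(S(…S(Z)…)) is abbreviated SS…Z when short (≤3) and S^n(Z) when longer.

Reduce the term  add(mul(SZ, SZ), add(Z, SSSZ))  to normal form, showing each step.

Answer: normal form = S^4(Z)  (in 7 steps)

Reduction:
  start: add(mul(SZ, SZ), add(Z, SSSZ))
  step 1: add(add(SZ, mul(Z, SZ)), add(Z, SSSZ))
  step 2: add(S(add(Z, mul(Z, SZ))), add(Z, SSSZ))
  step 3: S(add(add(Z, mul(Z, SZ)), add(Z, SSSZ)))
  step 4: S(add(mul(Z, SZ), add(Z, SSSZ)))
  step 5: S(add(Z, add(Z, SSSZ)))
  step 6: S(add(Z, SSSZ))
  step 7: S^4(Z)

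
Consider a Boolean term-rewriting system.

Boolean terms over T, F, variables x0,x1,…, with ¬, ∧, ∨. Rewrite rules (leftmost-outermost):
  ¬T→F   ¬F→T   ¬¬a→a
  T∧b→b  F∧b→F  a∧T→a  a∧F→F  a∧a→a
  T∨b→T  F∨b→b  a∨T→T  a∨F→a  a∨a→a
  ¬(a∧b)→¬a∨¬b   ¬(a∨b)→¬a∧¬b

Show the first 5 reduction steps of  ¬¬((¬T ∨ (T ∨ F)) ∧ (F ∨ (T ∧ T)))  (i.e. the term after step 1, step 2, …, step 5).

  start: ¬¬((¬T ∨ (T ∨ F)) ∧ (F ∨ (T ∧ T)))
  →1  (¬T ∨ (T ∨ F)) ∧ (F ∨ (T ∧ T))
  →2  (F ∨ (T ∨ F)) ∧ (F ∨ (T ∧ T))
  →3  (T ∨ F) ∧ (F ∨ (T ∧ T))
  →4  T ∧ (F ∨ (T ∧ T))
  →5  F ∨ (T ∧ T)

Answer: after 5 steps: F ∨ (T ∧ T)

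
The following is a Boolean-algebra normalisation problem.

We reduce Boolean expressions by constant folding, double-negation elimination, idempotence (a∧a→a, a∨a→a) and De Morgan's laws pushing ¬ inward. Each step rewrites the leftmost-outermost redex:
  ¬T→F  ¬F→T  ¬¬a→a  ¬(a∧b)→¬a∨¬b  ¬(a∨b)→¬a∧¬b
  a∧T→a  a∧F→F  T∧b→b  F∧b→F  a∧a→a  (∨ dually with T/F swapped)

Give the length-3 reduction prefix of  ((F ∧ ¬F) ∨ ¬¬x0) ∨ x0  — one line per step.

Answer: after 3 steps: x0 ∨ x0

Reduction:
  start: ((F ∧ ¬F) ∨ ¬¬x0) ∨ x0
  [1] (F ∨ ¬¬x0) ∨ x0
  [2] ¬¬x0 ∨ x0
  [3] x0 ∨ x0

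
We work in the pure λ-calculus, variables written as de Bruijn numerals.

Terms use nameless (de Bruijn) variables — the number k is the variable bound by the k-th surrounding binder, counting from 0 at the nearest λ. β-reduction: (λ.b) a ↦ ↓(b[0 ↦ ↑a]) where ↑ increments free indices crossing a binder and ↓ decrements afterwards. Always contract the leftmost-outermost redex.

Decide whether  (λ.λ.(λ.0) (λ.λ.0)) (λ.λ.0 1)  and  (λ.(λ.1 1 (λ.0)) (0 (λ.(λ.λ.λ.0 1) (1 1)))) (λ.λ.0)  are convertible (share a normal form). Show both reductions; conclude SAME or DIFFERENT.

Answer: DIFFERENT — A ⇓ λ.λ.λ.0, B ⇓ λ.0

Derivation:
Term A:
  start: (λ.λ.(λ.0) (λ.λ.0)) (λ.λ.0 1)
  [1] λ.(λ.0) (λ.λ.0)
  [2] λ.λ.λ.0

Term B:
  start: (λ.(λ.1 1 (λ.0)) (0 (λ.(λ.λ.λ.0 1) (1 1)))) (λ.λ.0)
  [1] (λ.(λ.λ.0) (λ.λ.0) (λ.0)) ((λ.λ.0) (λ.(λ.λ.λ.0 1) ((λ.λ.0) (λ.λ.0))))
  [2] (λ.λ.0) (λ.λ.0) (λ.0)
  [3] (λ.0) (λ.0)
  [4] λ.0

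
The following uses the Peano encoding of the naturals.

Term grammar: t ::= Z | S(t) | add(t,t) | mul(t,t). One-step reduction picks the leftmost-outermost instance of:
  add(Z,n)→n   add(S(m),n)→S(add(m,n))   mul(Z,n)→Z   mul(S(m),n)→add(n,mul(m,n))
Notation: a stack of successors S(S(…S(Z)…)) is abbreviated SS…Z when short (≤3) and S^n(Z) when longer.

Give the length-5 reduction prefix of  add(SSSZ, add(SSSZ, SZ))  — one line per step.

Answer: after 5 steps: S(S(S(S(add(SSZ, SZ)))))

Working:
  start: add(SSSZ, add(SSSZ, SZ))
  →1  S(add(SSZ, add(SSSZ, SZ)))
  →2  S(S(add(SZ, add(SSSZ, SZ))))
  →3  S(S(S(add(Z, add(SSSZ, SZ)))))
  →4  S(S(S(add(SSSZ, SZ))))
  →5  S(S(S(S(add(SSZ, SZ)))))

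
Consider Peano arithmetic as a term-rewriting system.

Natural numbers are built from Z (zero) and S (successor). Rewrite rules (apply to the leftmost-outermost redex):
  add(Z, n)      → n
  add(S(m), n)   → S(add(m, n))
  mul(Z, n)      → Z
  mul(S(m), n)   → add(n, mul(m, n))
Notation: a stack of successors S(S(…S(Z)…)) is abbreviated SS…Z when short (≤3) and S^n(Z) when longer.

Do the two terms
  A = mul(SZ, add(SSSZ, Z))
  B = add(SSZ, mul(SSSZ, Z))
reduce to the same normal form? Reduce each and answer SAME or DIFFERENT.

Answer: DIFFERENT — A ⇓ SSSZ, B ⇓ SSZ

Working:
Term A:
  start: mul(SZ, add(SSSZ, Z))
  [1] add(add(SSSZ, Z), mul(Z, add(SSSZ, Z)))
  [2] add(S(add(SSZ, Z)), mul(Z, add(SSSZ, Z)))
  [3] S(add(add(SSZ, Z), mul(Z, add(SSSZ, Z))))
  [4] S(add(S(add(SZ, Z)), mul(Z, add(SSSZ, Z))))
  [5] S(S(add(add(SZ, Z), mul(Z, add(SSSZ, Z)))))
  [6] S(S(add(S(add(Z, Z)), mul(Z, add(SSSZ, Z)))))
  [7] S(S(S(add(add(Z, Z), mul(Z, add(SSSZ, Z))))))
  [8] S(S(S(add(Z, mul(Z, add(SSSZ, Z))))))
  [9] S(S(S(mul(Z, add(SSSZ, Z)))))
  [10] SSSZ

Term B:
  start: add(SSZ, mul(SSSZ, Z))
  [1] S(add(SZ, mul(SSSZ, Z)))
  [2] S(S(add(Z, mul(SSSZ, Z))))
  [3] S(S(mul(SSSZ, Z)))
  [4] S(S(add(Z, mul(SSZ, Z))))
  [5] S(S(mul(SSZ, Z)))
  [6] S(S(add(Z, mul(SZ, Z))))
  [7] S(S(mul(SZ, Z)))
  [8] S(S(add(Z, mul(Z, Z))))
  [9] S(S(mul(Z, Z)))
  [10] SSZ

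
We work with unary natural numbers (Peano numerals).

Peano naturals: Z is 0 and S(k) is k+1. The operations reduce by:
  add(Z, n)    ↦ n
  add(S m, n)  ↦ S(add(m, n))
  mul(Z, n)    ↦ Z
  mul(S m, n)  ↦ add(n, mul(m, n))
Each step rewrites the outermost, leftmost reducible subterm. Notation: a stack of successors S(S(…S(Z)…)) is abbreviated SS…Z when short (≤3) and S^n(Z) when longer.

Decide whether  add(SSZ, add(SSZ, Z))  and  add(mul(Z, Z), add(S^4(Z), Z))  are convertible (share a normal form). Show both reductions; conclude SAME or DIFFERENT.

Term A:
  start: add(SSZ, add(SSZ, Z))
  step 1: S(add(SZ, add(SSZ, Z)))
  step 2: S(S(add(Z, add(SSZ, Z))))
  step 3: S(S(add(SSZ, Z)))
  step 4: S(S(S(add(SZ, Z))))
  step 5: S(S(S(S(add(Z, Z)))))
  step 6: S^4(Z)

Term B:
  start: add(mul(Z, Z), add(S^4(Z), Z))
  step 1: add(Z, add(S^4(Z), Z))
  step 2: add(S^4(Z), Z)
  step 3: S(add(SSSZ, Z))
  step 4: S(S(add(SSZ, Z)))
  step 5: S(S(S(add(SZ, Z))))
  step 6: S(S(S(S(add(Z, Z)))))
  step 7: S^4(Z)

Answer: SAME — A ⇓ S^4(Z), B ⇓ S^4(Z)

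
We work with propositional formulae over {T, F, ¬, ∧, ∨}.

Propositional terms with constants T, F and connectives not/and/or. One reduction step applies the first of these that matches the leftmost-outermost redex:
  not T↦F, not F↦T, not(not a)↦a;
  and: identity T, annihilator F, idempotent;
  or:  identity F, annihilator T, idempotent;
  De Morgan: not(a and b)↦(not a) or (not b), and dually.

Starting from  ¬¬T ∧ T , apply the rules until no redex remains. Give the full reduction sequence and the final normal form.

  start: ¬¬T ∧ T
  [1] ¬¬T
  [2] T

Answer: normal form = T  (in 2 steps)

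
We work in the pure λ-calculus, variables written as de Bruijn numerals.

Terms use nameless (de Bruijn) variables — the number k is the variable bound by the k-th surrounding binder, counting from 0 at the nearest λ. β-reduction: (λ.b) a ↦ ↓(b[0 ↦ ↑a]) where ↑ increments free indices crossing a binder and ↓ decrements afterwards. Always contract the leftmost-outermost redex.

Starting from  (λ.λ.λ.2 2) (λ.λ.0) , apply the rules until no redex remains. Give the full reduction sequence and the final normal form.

  start: (λ.λ.λ.2 2) (λ.λ.0)
  step 1: λ.λ.(λ.λ.0) (λ.λ.0)
  step 2: λ.λ.λ.0

Answer: normal form = λ.λ.λ.0  (in 2 steps)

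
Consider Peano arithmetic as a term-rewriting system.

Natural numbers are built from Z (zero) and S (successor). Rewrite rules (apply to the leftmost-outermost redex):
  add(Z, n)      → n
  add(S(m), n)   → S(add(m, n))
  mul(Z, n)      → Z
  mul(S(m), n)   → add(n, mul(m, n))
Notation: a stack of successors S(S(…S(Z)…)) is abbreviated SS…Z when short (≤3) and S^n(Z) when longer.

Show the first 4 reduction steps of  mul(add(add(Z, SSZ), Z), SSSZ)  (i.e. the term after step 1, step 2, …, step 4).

Answer: after 4 steps: S(add(SSZ, mul(add(SZ, Z), SSSZ)))

Working:
  start: mul(add(add(Z, SSZ), Z), SSSZ)
  →1  mul(add(SSZ, Z), SSSZ)
  →2  mul(S(add(SZ, Z)), SSSZ)
  →3  add(SSSZ, mul(add(SZ, Z), SSSZ))
  →4  S(add(SSZ, mul(add(SZ, Z), SSSZ)))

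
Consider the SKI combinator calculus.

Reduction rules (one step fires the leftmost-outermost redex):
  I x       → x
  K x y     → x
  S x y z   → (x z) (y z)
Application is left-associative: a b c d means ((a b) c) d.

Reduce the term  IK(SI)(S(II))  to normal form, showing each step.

  start: IK(SI)(S(II))
  [1] K(SI)(S(II))
  [2] SI

Answer: normal form = SI  (in 2 steps)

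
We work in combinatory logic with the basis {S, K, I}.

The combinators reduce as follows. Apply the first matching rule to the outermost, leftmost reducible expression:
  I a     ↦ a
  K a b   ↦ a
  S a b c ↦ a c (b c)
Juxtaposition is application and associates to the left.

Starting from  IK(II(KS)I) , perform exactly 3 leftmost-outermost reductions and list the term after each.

Answer: after 3 steps: K(KSI)

Derivation:
  start: IK(II(KS)I)
  [1] K(II(KS)I)
  [2] K(I(KS)I)
  [3] K(KSI)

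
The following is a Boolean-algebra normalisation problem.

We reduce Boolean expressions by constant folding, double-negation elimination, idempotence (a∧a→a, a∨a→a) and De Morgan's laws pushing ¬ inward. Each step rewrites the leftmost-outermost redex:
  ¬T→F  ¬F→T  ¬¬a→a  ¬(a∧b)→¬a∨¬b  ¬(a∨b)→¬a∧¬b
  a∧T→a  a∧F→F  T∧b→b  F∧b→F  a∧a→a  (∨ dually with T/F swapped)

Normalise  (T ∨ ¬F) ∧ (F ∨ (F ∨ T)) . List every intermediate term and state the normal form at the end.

Answer: normal form = T  (in 4 steps)

Working:
  start: (T ∨ ¬F) ∧ (F ∨ (F ∨ T))
  →1  T ∧ (F ∨ (F ∨ T))
  →2  F ∨ (F ∨ T)
  →3  F ∨ T
  →4  T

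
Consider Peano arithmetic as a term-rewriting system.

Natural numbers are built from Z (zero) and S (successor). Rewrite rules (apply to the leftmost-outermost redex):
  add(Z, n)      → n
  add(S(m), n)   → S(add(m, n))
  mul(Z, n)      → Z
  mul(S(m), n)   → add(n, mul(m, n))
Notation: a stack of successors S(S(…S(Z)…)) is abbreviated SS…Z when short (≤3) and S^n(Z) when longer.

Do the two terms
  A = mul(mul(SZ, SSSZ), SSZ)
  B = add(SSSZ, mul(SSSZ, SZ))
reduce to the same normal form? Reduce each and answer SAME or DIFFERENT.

Answer: SAME — A ⇓ S^6(Z), B ⇓ S^6(Z)

Working:
Term A:
  start: mul(mul(SZ, SSSZ), SSZ)
  [1] mul(add(SSSZ, mul(Z, SSSZ)), SSZ)
  [2] mul(S(add(SSZ, mul(Z, SSSZ))), SSZ)
  [3] add(SSZ, mul(add(SSZ, mul(Z, SSSZ)), SSZ))
  [4] S(add(SZ, mul(add(SSZ, mul(Z, SSSZ)), SSZ)))
  [5] S(S(add(Z, mul(add(SSZ, mul(Z, SSSZ)), SSZ))))
  [6] S(S(mul(add(SSZ, mul(Z, SSSZ)), SSZ)))
  [7] S(S(mul(S(add(SZ, mul(Z, SSSZ))), SSZ)))
  [8] S(S(add(SSZ, mul(add(SZ, mul(Z, SSSZ)), SSZ))))
  [9] S(S(S(add(SZ, mul(add(SZ, mul(Z, SSSZ)), SSZ)))))
  [10] S(S(S(S(add(Z, mul(add(SZ, mul(Z, SSSZ)), SSZ))))))
  [11] S(S(S(S(mul(add(SZ, mul(Z, SSSZ)), SSZ)))))
  [12] S(S(S(S(mul(S(add(Z, mul(Z, SSSZ))), SSZ)))))
  [13] S(S(S(S(add(SSZ, mul(add(Z, mul(Z, SSSZ)), SSZ))))))
  [14] S(S(S(S(S(add(SZ, mul(add(Z, mul(Z, SSSZ)), SSZ)))))))
  [15] S(S(S(S(S(S(add(Z, mul(add(Z, mul(Z, SSSZ)), SSZ))))))))
  [16] S(S(S(S(S(S(mul(add(Z, mul(Z, SSSZ)), SSZ)))))))
  [17] S(S(S(S(S(S(mul(mul(Z, SSSZ), SSZ)))))))
  [18] S(S(S(S(S(S(mul(Z, SSZ)))))))
  [19] S^6(Z)

Term B:
  start: add(SSSZ, mul(SSSZ, SZ))
  [1] S(add(SSZ, mul(SSSZ, SZ)))
  [2] S(S(add(SZ, mul(SSSZ, SZ))))
  [3] S(S(S(add(Z, mul(SSSZ, SZ)))))
  [4] S(S(S(mul(SSSZ, SZ))))
  [5] S(S(S(add(SZ, mul(SSZ, SZ)))))
  [6] S(S(S(S(add(Z, mul(SSZ, SZ))))))
  [7] S(S(S(S(mul(SSZ, SZ)))))
  [8] S(S(S(S(add(SZ, mul(SZ, SZ))))))
  [9] S(S(S(S(S(add(Z, mul(SZ, SZ)))))))
  [10] S(S(S(S(S(mul(SZ, SZ))))))
  [11] S(S(S(S(S(add(SZ, mul(Z, SZ)))))))
  [12] S(S(S(S(S(S(add(Z, mul(Z, SZ))))))))
  [13] S(S(S(S(S(S(mul(Z, SZ)))))))
  [14] S^6(Z)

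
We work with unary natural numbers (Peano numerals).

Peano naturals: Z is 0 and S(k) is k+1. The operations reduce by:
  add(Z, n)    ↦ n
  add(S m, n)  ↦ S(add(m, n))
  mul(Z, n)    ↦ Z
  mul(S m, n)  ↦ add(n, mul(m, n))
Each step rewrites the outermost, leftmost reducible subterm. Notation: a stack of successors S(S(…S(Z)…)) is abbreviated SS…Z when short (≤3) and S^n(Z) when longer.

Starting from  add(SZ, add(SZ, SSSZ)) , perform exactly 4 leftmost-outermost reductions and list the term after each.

  start: add(SZ, add(SZ, SSSZ))
  →1  S(add(Z, add(SZ, SSSZ)))
  →2  S(add(SZ, SSSZ))
  →3  S(S(add(Z, SSSZ)))
  →4  S^5(Z)

Answer: after 4 steps: S^5(Z)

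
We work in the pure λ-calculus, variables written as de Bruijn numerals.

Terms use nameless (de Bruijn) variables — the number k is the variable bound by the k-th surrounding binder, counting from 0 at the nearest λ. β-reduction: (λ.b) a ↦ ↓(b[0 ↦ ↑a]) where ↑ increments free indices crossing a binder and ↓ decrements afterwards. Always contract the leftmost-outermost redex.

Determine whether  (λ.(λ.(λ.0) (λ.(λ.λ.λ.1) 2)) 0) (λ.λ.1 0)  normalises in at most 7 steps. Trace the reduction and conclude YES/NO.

Answer: YES — reaches normal form λ.λ.λ.1 in 4 ≤ 7 steps

Working:
  start: (λ.(λ.(λ.0) (λ.(λ.λ.λ.1) 2)) 0) (λ.λ.1 0)
  step 1: (λ.(λ.0) (λ.(λ.λ.λ.1) (λ.λ.1 0))) (λ.λ.1 0)
  step 2: (λ.0) (λ.(λ.λ.λ.1) (λ.λ.1 0))
  step 3: λ.(λ.λ.λ.1) (λ.λ.1 0)
  step 4: λ.λ.λ.1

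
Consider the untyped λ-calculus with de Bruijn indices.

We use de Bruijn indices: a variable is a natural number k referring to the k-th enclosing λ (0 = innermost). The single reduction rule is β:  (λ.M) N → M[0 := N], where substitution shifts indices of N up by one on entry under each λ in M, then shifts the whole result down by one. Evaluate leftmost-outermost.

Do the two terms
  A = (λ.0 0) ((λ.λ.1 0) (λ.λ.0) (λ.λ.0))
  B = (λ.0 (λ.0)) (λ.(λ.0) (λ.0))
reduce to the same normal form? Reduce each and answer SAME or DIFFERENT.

Answer: SAME — A ⇓ λ.0, B ⇓ λ.0

Derivation:
Term A:
  start: (λ.0 0) ((λ.λ.1 0) (λ.λ.0) (λ.λ.0))
  step 1: (λ.λ.1 0) (λ.λ.0) (λ.λ.0) ((λ.λ.1 0) (λ.λ.0) (λ.λ.0))
  step 2: (λ.(λ.λ.0) 0) (λ.λ.0) ((λ.λ.1 0) (λ.λ.0) (λ.λ.0))
  step 3: (λ.λ.0) (λ.λ.0) ((λ.λ.1 0) (λ.λ.0) (λ.λ.0))
  step 4: (λ.0) ((λ.λ.1 0) (λ.λ.0) (λ.λ.0))
  step 5: (λ.λ.1 0) (λ.λ.0) (λ.λ.0)
  step 6: (λ.(λ.λ.0) 0) (λ.λ.0)
  step 7: (λ.λ.0) (λ.λ.0)
  step 8: λ.0

Term B:
  start: (λ.0 (λ.0)) (λ.(λ.0) (λ.0))
  step 1: (λ.(λ.0) (λ.0)) (λ.0)
  step 2: (λ.0) (λ.0)
  step 3: λ.0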